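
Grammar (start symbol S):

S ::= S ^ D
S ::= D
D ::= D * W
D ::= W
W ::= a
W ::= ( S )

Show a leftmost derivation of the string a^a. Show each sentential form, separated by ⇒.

S ⇒ S^D ⇒ D^D ⇒ W^D ⇒ a^D ⇒ a^W ⇒ a^a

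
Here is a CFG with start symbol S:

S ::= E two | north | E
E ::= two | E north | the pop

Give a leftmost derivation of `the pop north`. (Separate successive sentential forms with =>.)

S => E => E north => the pop north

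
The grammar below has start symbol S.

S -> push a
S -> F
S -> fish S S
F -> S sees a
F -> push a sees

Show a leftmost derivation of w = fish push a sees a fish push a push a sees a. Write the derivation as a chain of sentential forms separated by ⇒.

S ⇒ fish S S ⇒ fish F S ⇒ fish S sees a S ⇒ fish push a sees a S ⇒ fish push a sees a F ⇒ fish push a sees a S sees a ⇒ fish push a sees a fish S S sees a ⇒ fish push a sees a fish push a S sees a ⇒ fish push a sees a fish push a push a sees a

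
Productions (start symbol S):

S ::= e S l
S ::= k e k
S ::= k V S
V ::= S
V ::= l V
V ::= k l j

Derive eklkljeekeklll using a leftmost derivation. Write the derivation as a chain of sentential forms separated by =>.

S => eSl   [S ::= e S l]
eSl => ekVSl   [S ::= k V S]
ekVSl => eklVSl   [V ::= l V]
eklVSl => eklkljSl   [V ::= k l j]
eklkljSl => eklkljeSll   [S ::= e S l]
eklkljeSll => eklkljeeSlll   [S ::= e S l]
eklkljeeSlll => eklkljeekeklll   [S ::= k e k]

S => eSl => ekVSl => eklVSl => eklkljSl => eklkljeSll => eklkljeeSlll => eklkljeekeklll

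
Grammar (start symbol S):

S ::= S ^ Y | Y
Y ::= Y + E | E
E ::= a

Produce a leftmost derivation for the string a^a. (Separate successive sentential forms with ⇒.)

S ⇒ S^Y ⇒ Y^Y ⇒ E^Y ⇒ a^Y ⇒ a^E ⇒ a^a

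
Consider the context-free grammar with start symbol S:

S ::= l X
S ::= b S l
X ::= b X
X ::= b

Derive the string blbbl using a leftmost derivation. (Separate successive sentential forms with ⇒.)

S ⇒ bSl   [S ::= b S l]
bSl ⇒ blXl   [S ::= l X]
blXl ⇒ blbXl   [X ::= b X]
blbXl ⇒ blbbl   [X ::= b]

S ⇒ bSl ⇒ blXl ⇒ blbXl ⇒ blbbl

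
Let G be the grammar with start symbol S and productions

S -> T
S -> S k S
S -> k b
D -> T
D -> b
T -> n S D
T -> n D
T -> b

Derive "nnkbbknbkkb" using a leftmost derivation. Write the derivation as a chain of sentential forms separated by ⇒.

S ⇒ SkS ⇒ SkSkS ⇒ TkSkS ⇒ nDkSkS ⇒ nTkSkS ⇒ nnSDkSkS ⇒ nnkbDkSkS ⇒ nnkbbkSkS ⇒ nnkbbkTkS ⇒ nnkbbknDkS ⇒ nnkbbknbkS ⇒ nnkbbknbkkb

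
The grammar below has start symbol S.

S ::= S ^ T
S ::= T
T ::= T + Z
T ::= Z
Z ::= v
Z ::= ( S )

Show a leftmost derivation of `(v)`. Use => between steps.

S=>T=>Z=>(S)=>(T)=>(Z)=>(v)

S => T   [S ::= T]
T => Z   [T ::= Z]
Z => (S)   [Z ::= ( S )]
(S) => (T)   [S ::= T]
(T) => (Z)   [T ::= Z]
(Z) => (v)   [Z ::= v]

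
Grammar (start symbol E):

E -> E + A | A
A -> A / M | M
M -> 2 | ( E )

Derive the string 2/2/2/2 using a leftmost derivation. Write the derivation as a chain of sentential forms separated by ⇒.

E ⇒ A ⇒ A/M ⇒ A/M/M ⇒ A/M/M/M ⇒ M/M/M/M ⇒ 2/M/M/M ⇒ 2/2/M/M ⇒ 2/2/2/M ⇒ 2/2/2/2

E ⇒ A   [E -> A]
A ⇒ A/M   [A -> A / M]
A/M ⇒ A/M/M   [A -> A / M]
A/M/M ⇒ A/M/M/M   [A -> A / M]
A/M/M/M ⇒ M/M/M/M   [A -> M]
M/M/M/M ⇒ 2/M/M/M   [M -> 2]
2/M/M/M ⇒ 2/2/M/M   [M -> 2]
2/2/M/M ⇒ 2/2/2/M   [M -> 2]
2/2/2/M ⇒ 2/2/2/2   [M -> 2]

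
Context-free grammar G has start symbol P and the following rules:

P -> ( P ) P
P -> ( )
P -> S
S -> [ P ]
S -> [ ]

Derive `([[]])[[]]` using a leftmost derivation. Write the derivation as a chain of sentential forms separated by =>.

P => (P)P   [P -> ( P ) P]
(P)P => (S)P   [P -> S]
(S)P => ([P])P   [S -> [ P ]]
([P])P => ([S])P   [P -> S]
([S])P => ([[]])P   [S -> [ ]]
([[]])P => ([[]])S   [P -> S]
([[]])S => ([[]])[P]   [S -> [ P ]]
([[]])[P] => ([[]])[S]   [P -> S]
([[]])[S] => ([[]])[[]]   [S -> [ ]]

P=>(P)P=>(S)P=>([P])P=>([S])P=>([[]])P=>([[]])S=>([[]])[P]=>([[]])[S]=>([[]])[[]]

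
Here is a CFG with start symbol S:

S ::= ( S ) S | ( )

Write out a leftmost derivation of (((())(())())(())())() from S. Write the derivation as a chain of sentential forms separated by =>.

S => (S)S   [S ::= ( S ) S]
(S)S => ((S)S)S   [S ::= ( S ) S]
((S)S)S => (((S)S)S)S   [S ::= ( S ) S]
(((S)S)S)S => (((())S)S)S   [S ::= ( )]
(((())S)S)S => (((())(S)S)S)S   [S ::= ( S ) S]
(((())(S)S)S)S => (((())(())S)S)S   [S ::= ( )]
(((())(())S)S)S => (((())(())())S)S   [S ::= ( )]
(((())(())())S)S => (((())(())())(S)S)S   [S ::= ( S ) S]
(((())(())())(S)S)S => (((())(())())(())S)S   [S ::= ( )]
(((())(())())(())S)S => (((())(())())(())())S   [S ::= ( )]
(((())(())())(())())S => (((())(())())(())())()   [S ::= ( )]

S=>(S)S=>((S)S)S=>(((S)S)S)S=>(((())S)S)S=>(((())(S)S)S)S=>(((())(())S)S)S=>(((())(())())S)S=>(((())(())())(S)S)S=>(((())(())())(())S)S=>(((())(())())(())())S=>(((())(())())(())())()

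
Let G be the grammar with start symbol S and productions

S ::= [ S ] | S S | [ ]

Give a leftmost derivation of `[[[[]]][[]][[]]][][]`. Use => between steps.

S=>SS=>SSS=>[S]SS=>[SS]SS=>[SSS]SS=>[[S]SS]SS=>[[[S]]SS]SS=>[[[[]]]SS]SS=>[[[[]]][S]S]SS=>[[[[]]][[]]S]SS=>[[[[]]][[]][S]]SS=>[[[[]]][[]][[]]]SS=>[[[[]]][[]][[]]][]S=>[[[[]]][[]][[]]][][]

S => SS   [S ::= S S]
SS => SSS   [S ::= S S]
SSS => [S]SS   [S ::= [ S ]]
[S]SS => [SS]SS   [S ::= S S]
[SS]SS => [SSS]SS   [S ::= S S]
[SSS]SS => [[S]SS]SS   [S ::= [ S ]]
[[S]SS]SS => [[[S]]SS]SS   [S ::= [ S ]]
[[[S]]SS]SS => [[[[]]]SS]SS   [S ::= [ ]]
[[[[]]]SS]SS => [[[[]]][S]S]SS   [S ::= [ S ]]
[[[[]]][S]S]SS => [[[[]]][[]]S]SS   [S ::= [ ]]
[[[[]]][[]]S]SS => [[[[]]][[]][S]]SS   [S ::= [ S ]]
[[[[]]][[]][S]]SS => [[[[]]][[]][[]]]SS   [S ::= [ ]]
[[[[]]][[]][[]]]SS => [[[[]]][[]][[]]][]S   [S ::= [ ]]
[[[[]]][[]][[]]][]S => [[[[]]][[]][[]]][][]   [S ::= [ ]]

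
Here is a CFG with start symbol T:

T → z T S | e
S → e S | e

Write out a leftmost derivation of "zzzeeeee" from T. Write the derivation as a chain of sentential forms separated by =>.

T => zTS   [T → z T S]
zTS => zzTSS   [T → z T S]
zzTSS => zzzTSSS   [T → z T S]
zzzTSSS => zzzeSSS   [T → e]
zzzeSSS => zzzeeSSS   [S → e S]
zzzeeSSS => zzzeeeSS   [S → e]
zzzeeeSS => zzzeeeeS   [S → e]
zzzeeeeS => zzzeeeee   [S → e]

T => zTS => zzTSS => zzzTSSS => zzzeSSS => zzzeeSSS => zzzeeeSS => zzzeeeeS => zzzeeeee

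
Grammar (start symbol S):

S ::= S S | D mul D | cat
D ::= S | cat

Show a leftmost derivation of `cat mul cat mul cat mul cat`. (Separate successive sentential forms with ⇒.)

S ⇒ D mul D ⇒ S mul D ⇒ D mul D mul D ⇒ S mul D mul D ⇒ D mul D mul D mul D ⇒ cat mul D mul D mul D ⇒ cat mul S mul D mul D ⇒ cat mul cat mul D mul D ⇒ cat mul cat mul cat mul D ⇒ cat mul cat mul cat mul cat

S ⇒ D mul D   [S ::= D mul D]
D mul D ⇒ S mul D   [D ::= S]
S mul D ⇒ D mul D mul D   [S ::= D mul D]
D mul D mul D ⇒ S mul D mul D   [D ::= S]
S mul D mul D ⇒ D mul D mul D mul D   [S ::= D mul D]
D mul D mul D mul D ⇒ cat mul D mul D mul D   [D ::= cat]
cat mul D mul D mul D ⇒ cat mul S mul D mul D   [D ::= S]
cat mul S mul D mul D ⇒ cat mul cat mul D mul D   [S ::= cat]
cat mul cat mul D mul D ⇒ cat mul cat mul cat mul D   [D ::= cat]
cat mul cat mul cat mul D ⇒ cat mul cat mul cat mul cat   [D ::= cat]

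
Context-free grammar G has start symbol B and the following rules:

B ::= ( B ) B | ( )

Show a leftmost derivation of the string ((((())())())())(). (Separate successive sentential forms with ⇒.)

B⇒(B)B⇒((B)B)B⇒(((B)B)B)B⇒((((B)B)B)B)B⇒((((())B)B)B)B⇒((((())())B)B)B⇒((((())())())B)B⇒((((())())())())B⇒((((())())())())()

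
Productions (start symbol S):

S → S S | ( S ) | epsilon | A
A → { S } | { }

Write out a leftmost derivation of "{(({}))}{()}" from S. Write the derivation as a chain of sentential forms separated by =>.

S => SS   [S → S S]
SS => AS   [S → A]
AS => {S}S   [A → { S }]
{S}S => {(S)}S   [S → ( S )]
{(S)}S => {((S))}S   [S → ( S )]
{((S))}S => {((A))}S   [S → A]
{((A))}S => {(({S}))}S   [A → { S }]
{(({S}))}S => {(({}))}S   [S → epsilon]
{(({}))}S => {(({}))}A   [S → A]
{(({}))}A => {(({}))}{S}   [A → { S }]
{(({}))}{S} => {(({}))}{(S)}   [S → ( S )]
{(({}))}{(S)} => {(({}))}{()}   [S → epsilon]

S=>SS=>AS=>{S}S=>{(S)}S=>{((S))}S=>{((A))}S=>{(({S}))}S=>{(({}))}S=>{(({}))}A=>{(({}))}{S}=>{(({}))}{(S)}=>{(({}))}{()}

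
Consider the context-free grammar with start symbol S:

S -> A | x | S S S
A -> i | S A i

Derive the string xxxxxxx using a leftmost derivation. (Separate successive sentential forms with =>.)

S => SSS => xSS => xSSSS => xSSSSSS => xxSSSSS => xxxSSSS => xxxxSSS => xxxxxSS => xxxxxxS => xxxxxxx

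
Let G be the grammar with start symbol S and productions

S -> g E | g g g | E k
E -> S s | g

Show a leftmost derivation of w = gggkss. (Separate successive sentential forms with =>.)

S => gE   [S -> g E]
gE => gSs   [E -> S s]
gSs => ggEs   [S -> g E]
ggEs => ggSss   [E -> S s]
ggSss => ggEkss   [S -> E k]
ggEkss => gggkss   [E -> g]

S => gE => gSs => ggEs => ggSss => ggEkss => gggkss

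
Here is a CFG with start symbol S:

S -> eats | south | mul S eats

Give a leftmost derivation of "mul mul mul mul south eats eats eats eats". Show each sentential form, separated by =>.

S => mul S eats => mul mul S eats eats => mul mul mul S eats eats eats => mul mul mul mul S eats eats eats eats => mul mul mul mul south eats eats eats eats

S => mul S eats   [S -> mul S eats]
mul S eats => mul mul S eats eats   [S -> mul S eats]
mul mul S eats eats => mul mul mul S eats eats eats   [S -> mul S eats]
mul mul mul S eats eats eats => mul mul mul mul S eats eats eats eats   [S -> mul S eats]
mul mul mul mul S eats eats eats eats => mul mul mul mul south eats eats eats eats   [S -> south]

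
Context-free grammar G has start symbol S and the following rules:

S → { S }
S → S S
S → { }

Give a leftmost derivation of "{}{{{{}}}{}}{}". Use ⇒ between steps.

S ⇒ SS   [S → S S]
SS ⇒ {}S   [S → { }]
{}S ⇒ {}SS   [S → S S]
{}SS ⇒ {}{S}S   [S → { S }]
{}{S}S ⇒ {}{SS}S   [S → S S]
{}{SS}S ⇒ {}{{S}S}S   [S → { S }]
{}{{S}S}S ⇒ {}{{{S}}S}S   [S → { S }]
{}{{{S}}S}S ⇒ {}{{{{}}}S}S   [S → { }]
{}{{{{}}}S}S ⇒ {}{{{{}}}{}}S   [S → { }]
{}{{{{}}}{}}S ⇒ {}{{{{}}}{}}{}   [S → { }]

S⇒SS⇒{}S⇒{}SS⇒{}{S}S⇒{}{SS}S⇒{}{{S}S}S⇒{}{{{S}}S}S⇒{}{{{{}}}S}S⇒{}{{{{}}}{}}S⇒{}{{{{}}}{}}{}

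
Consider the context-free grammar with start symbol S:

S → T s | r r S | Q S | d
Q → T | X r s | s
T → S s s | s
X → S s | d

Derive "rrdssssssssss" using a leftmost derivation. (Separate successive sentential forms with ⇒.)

S ⇒ Ts ⇒ Ssss ⇒ QSsss ⇒ TSsss ⇒ SssSsss ⇒ TsssSsss ⇒ SsssssSsss ⇒ rrSsssssSsss ⇒ rrdsssssSsss ⇒ rrdsssssTssss ⇒ rrdssssssssss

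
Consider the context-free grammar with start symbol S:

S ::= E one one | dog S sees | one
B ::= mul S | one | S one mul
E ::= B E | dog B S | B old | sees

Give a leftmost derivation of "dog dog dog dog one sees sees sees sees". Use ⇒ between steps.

S ⇒ dog S sees ⇒ dog dog S sees sees ⇒ dog dog dog S sees sees sees ⇒ dog dog dog dog S sees sees sees sees ⇒ dog dog dog dog one sees sees sees sees

S ⇒ dog S sees   [S ::= dog S sees]
dog S sees ⇒ dog dog S sees sees   [S ::= dog S sees]
dog dog S sees sees ⇒ dog dog dog S sees sees sees   [S ::= dog S sees]
dog dog dog S sees sees sees ⇒ dog dog dog dog S sees sees sees sees   [S ::= dog S sees]
dog dog dog dog S sees sees sees sees ⇒ dog dog dog dog one sees sees sees sees   [S ::= one]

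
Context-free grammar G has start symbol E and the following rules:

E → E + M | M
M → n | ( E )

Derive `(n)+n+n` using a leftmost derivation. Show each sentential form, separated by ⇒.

E ⇒ E+M ⇒ E+M+M ⇒ M+M+M ⇒ (E)+M+M ⇒ (M)+M+M ⇒ (n)+M+M ⇒ (n)+n+M ⇒ (n)+n+n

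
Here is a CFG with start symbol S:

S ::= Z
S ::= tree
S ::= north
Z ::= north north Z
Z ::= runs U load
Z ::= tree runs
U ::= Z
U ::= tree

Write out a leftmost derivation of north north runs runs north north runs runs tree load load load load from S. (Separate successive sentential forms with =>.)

S => Z   [S ::= Z]
Z => north north Z   [Z ::= north north Z]
north north Z => north north runs U load   [Z ::= runs U load]
north north runs U load => north north runs Z load   [U ::= Z]
north north runs Z load => north north runs runs U load load   [Z ::= runs U load]
north north runs runs U load load => north north runs runs Z load load   [U ::= Z]
north north runs runs Z load load => north north runs runs north north Z load load   [Z ::= north north Z]
north north runs runs north north Z load load => north north runs runs north north runs U load load load   [Z ::= runs U load]
north north runs runs north north runs U load load load => north north runs runs north north runs Z load load load   [U ::= Z]
north north runs runs north north runs Z load load load => north north runs runs north north runs runs U load load load load   [Z ::= runs U load]
north north runs runs north north runs runs U load load load load => north north runs runs north north runs runs tree load load load load   [U ::= tree]

S => Z => north north Z => north north runs U load => north north runs Z load => north north runs runs U load load => north north runs runs Z load load => north north runs runs north north Z load load => north north runs runs north north runs U load load load => north north runs runs north north runs Z load load load => north north runs runs north north runs runs U load load load load => north north runs runs north north runs runs tree load load load load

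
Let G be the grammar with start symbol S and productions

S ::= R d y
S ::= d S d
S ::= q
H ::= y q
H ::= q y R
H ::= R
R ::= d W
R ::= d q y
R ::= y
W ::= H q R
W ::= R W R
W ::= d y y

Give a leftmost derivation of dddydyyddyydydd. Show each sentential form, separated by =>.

S => dSd   [S ::= d S d]
dSd => ddSdd   [S ::= d S d]
ddSdd => ddRdydd   [S ::= R d y]
ddRdydd => dddWdydd   [R ::= d W]
dddWdydd => dddRWRdydd   [W ::= R W R]
dddRWRdydd => dddyWRdydd   [R ::= y]
dddyWRdydd => dddydyyRdydd   [W ::= d y y]
dddydyyRdydd => dddydyydWdydd   [R ::= d W]
dddydyydWdydd => dddydyyddyydydd   [W ::= d y y]

S => dSd => ddSdd => ddRdydd => dddWdydd => dddRWRdydd => dddyWRdydd => dddydyyRdydd => dddydyydWdydd => dddydyyddyydydd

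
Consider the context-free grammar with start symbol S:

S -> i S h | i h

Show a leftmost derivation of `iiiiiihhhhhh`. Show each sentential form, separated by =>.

S => iSh => iiShh => iiiShhh => iiiiShhhh => iiiiiShhhhh => iiiiiihhhhhh

S => iSh   [S -> i S h]
iSh => iiShh   [S -> i S h]
iiShh => iiiShhh   [S -> i S h]
iiiShhh => iiiiShhhh   [S -> i S h]
iiiiShhhh => iiiiiShhhhh   [S -> i S h]
iiiiiShhhhh => iiiiiihhhhhh   [S -> i h]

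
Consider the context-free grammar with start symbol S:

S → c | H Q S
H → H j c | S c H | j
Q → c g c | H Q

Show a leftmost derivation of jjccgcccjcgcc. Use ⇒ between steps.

S⇒HQS⇒ScHQS⇒HQScHQS⇒HjcQScHQS⇒jjcQScHQS⇒jjccgcScHQS⇒jjccgcccHQS⇒jjccgcccjQS⇒jjccgcccjcgcS⇒jjccgcccjcgcc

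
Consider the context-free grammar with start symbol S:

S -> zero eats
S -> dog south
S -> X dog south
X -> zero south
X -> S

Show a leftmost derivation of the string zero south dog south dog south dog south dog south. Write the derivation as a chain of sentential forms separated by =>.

S => X dog south   [S -> X dog south]
X dog south => S dog south   [X -> S]
S dog south => X dog south dog south   [S -> X dog south]
X dog south dog south => S dog south dog south   [X -> S]
S dog south dog south => X dog south dog south dog south   [S -> X dog south]
X dog south dog south dog south => S dog south dog south dog south   [X -> S]
S dog south dog south dog south => X dog south dog south dog south dog south   [S -> X dog south]
X dog south dog south dog south dog south => zero south dog south dog south dog south dog south   [X -> zero south]

S => X dog south => S dog south => X dog south dog south => S dog south dog south => X dog south dog south dog south => S dog south dog south dog south => X dog south dog south dog south dog south => zero south dog south dog south dog south dog south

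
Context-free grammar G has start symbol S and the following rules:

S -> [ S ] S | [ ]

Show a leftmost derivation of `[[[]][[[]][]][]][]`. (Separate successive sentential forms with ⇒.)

S ⇒ [S]S ⇒ [[S]S]S ⇒ [[[]]S]S ⇒ [[[]][S]S]S ⇒ [[[]][[S]S]S]S ⇒ [[[]][[[]]S]S]S ⇒ [[[]][[[]][]]S]S ⇒ [[[]][[[]][]][]]S ⇒ [[[]][[[]][]][]][]

S ⇒ [S]S   [S -> [ S ] S]
[S]S ⇒ [[S]S]S   [S -> [ S ] S]
[[S]S]S ⇒ [[[]]S]S   [S -> [ ]]
[[[]]S]S ⇒ [[[]][S]S]S   [S -> [ S ] S]
[[[]][S]S]S ⇒ [[[]][[S]S]S]S   [S -> [ S ] S]
[[[]][[S]S]S]S ⇒ [[[]][[[]]S]S]S   [S -> [ ]]
[[[]][[[]]S]S]S ⇒ [[[]][[[]][]]S]S   [S -> [ ]]
[[[]][[[]][]]S]S ⇒ [[[]][[[]][]][]]S   [S -> [ ]]
[[[]][[[]][]][]]S ⇒ [[[]][[[]][]][]][]   [S -> [ ]]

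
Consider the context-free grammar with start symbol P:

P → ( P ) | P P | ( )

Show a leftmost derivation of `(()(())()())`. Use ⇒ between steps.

P⇒(P)⇒(PP)⇒(PPP)⇒(PPPP)⇒(()PPP)⇒(()(P)PP)⇒(()(())PP)⇒(()(())()P)⇒(()(())()())

P ⇒ (P)   [P → ( P )]
(P) ⇒ (PP)   [P → P P]
(PP) ⇒ (PPP)   [P → P P]
(PPP) ⇒ (PPPP)   [P → P P]
(PPPP) ⇒ (()PPP)   [P → ( )]
(()PPP) ⇒ (()(P)PP)   [P → ( P )]
(()(P)PP) ⇒ (()(())PP)   [P → ( )]
(()(())PP) ⇒ (()(())()P)   [P → ( )]
(()(())()P) ⇒ (()(())()())   [P → ( )]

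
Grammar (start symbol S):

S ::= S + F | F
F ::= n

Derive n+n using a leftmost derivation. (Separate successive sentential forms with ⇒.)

S ⇒ S+F ⇒ F+F ⇒ n+F ⇒ n+n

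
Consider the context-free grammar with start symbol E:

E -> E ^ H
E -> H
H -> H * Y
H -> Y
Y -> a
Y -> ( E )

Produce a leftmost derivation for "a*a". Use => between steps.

E=>H=>H*Y=>Y*Y=>a*Y=>a*a

E => H   [E -> H]
H => H*Y   [H -> H * Y]
H*Y => Y*Y   [H -> Y]
Y*Y => a*Y   [Y -> a]
a*Y => a*a   [Y -> a]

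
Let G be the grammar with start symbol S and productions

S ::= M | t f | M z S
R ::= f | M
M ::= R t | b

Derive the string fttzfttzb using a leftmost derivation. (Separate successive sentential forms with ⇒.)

S ⇒ MzS ⇒ RtzS ⇒ MtzS ⇒ RttzS ⇒ fttzS ⇒ fttzMzS ⇒ fttzRtzS ⇒ fttzMtzS ⇒ fttzRttzS ⇒ fttzfttzS ⇒ fttzfttzM ⇒ fttzfttzb

S ⇒ MzS   [S ::= M z S]
MzS ⇒ RtzS   [M ::= R t]
RtzS ⇒ MtzS   [R ::= M]
MtzS ⇒ RttzS   [M ::= R t]
RttzS ⇒ fttzS   [R ::= f]
fttzS ⇒ fttzMzS   [S ::= M z S]
fttzMzS ⇒ fttzRtzS   [M ::= R t]
fttzRtzS ⇒ fttzMtzS   [R ::= M]
fttzMtzS ⇒ fttzRttzS   [M ::= R t]
fttzRttzS ⇒ fttzfttzS   [R ::= f]
fttzfttzS ⇒ fttzfttzM   [S ::= M]
fttzfttzM ⇒ fttzfttzb   [M ::= b]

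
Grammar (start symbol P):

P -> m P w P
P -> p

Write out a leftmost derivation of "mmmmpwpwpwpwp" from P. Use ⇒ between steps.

P ⇒ mPwP   [P -> m P w P]
mPwP ⇒ mmPwPwP   [P -> m P w P]
mmPwPwP ⇒ mmmPwPwPwP   [P -> m P w P]
mmmPwPwPwP ⇒ mmmmPwPwPwPwP   [P -> m P w P]
mmmmPwPwPwPwP ⇒ mmmmpwPwPwPwP   [P -> p]
mmmmpwPwPwPwP ⇒ mmmmpwpwPwPwP   [P -> p]
mmmmpwpwPwPwP ⇒ mmmmpwpwpwPwP   [P -> p]
mmmmpwpwpwPwP ⇒ mmmmpwpwpwpwP   [P -> p]
mmmmpwpwpwpwP ⇒ mmmmpwpwpwpwp   [P -> p]

P⇒mPwP⇒mmPwPwP⇒mmmPwPwPwP⇒mmmmPwPwPwPwP⇒mmmmpwPwPwPwP⇒mmmmpwpwPwPwP⇒mmmmpwpwpwPwP⇒mmmmpwpwpwpwP⇒mmmmpwpwpwpwp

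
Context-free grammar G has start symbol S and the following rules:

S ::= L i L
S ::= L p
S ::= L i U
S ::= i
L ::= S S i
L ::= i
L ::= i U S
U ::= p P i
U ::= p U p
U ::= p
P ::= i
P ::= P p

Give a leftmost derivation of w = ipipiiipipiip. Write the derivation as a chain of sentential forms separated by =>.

S => Lp => SSip => LiUSip => iUSiUSip => ipPiSiUSip => ipPpiSiUSip => ipipiSiUSip => ipipiLiUiUSip => ipipiiiUiUSip => ipipiiipiUSip => ipipiiipipSip => ipipiiipipiip

S => Lp   [S ::= L p]
Lp => SSip   [L ::= S S i]
SSip => LiUSip   [S ::= L i U]
LiUSip => iUSiUSip   [L ::= i U S]
iUSiUSip => ipPiSiUSip   [U ::= p P i]
ipPiSiUSip => ipPpiSiUSip   [P ::= P p]
ipPpiSiUSip => ipipiSiUSip   [P ::= i]
ipipiSiUSip => ipipiLiUiUSip   [S ::= L i U]
ipipiLiUiUSip => ipipiiiUiUSip   [L ::= i]
ipipiiiUiUSip => ipipiiipiUSip   [U ::= p]
ipipiiipiUSip => ipipiiipipSip   [U ::= p]
ipipiiipipSip => ipipiiipipiip   [S ::= i]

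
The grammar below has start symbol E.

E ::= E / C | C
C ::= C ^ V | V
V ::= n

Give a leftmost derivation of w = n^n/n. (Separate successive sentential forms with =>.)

E => E/C   [E ::= E / C]
E/C => C/C   [E ::= C]
C/C => C^V/C   [C ::= C ^ V]
C^V/C => V^V/C   [C ::= V]
V^V/C => n^V/C   [V ::= n]
n^V/C => n^n/C   [V ::= n]
n^n/C => n^n/V   [C ::= V]
n^n/V => n^n/n   [V ::= n]

E => E/C => C/C => C^V/C => V^V/C => n^V/C => n^n/C => n^n/V => n^n/n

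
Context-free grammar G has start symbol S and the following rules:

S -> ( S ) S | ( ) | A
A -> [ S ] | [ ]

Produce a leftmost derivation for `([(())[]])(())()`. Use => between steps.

S => (S)S => (A)S => ([S])S => ([(S)S])S => ([(())S])S => ([(())A])S => ([(())[]])S => ([(())[]])(S)S => ([(())[]])(())S => ([(())[]])(())()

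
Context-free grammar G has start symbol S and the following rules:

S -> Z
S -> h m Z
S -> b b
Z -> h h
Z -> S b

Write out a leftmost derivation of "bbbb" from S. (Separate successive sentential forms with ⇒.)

S ⇒ Z   [S -> Z]
Z ⇒ Sb   [Z -> S b]
Sb ⇒ Zb   [S -> Z]
Zb ⇒ Sbb   [Z -> S b]
Sbb ⇒ bbbb   [S -> b b]

S ⇒ Z ⇒ Sb ⇒ Zb ⇒ Sbb ⇒ bbbb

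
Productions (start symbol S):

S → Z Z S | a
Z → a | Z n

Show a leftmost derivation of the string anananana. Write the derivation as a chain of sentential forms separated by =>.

S => ZZS => ZnZS => anZS => anZnS => ananS => ananZZS => ananZnZS => anananZS => anananZnS => ananananS => anananana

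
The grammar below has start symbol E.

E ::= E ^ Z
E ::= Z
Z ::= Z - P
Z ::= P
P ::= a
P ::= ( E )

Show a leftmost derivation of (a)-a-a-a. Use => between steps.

E => Z   [E ::= Z]
Z => Z-P   [Z ::= Z - P]
Z-P => Z-P-P   [Z ::= Z - P]
Z-P-P => Z-P-P-P   [Z ::= Z - P]
Z-P-P-P => P-P-P-P   [Z ::= P]
P-P-P-P => (E)-P-P-P   [P ::= ( E )]
(E)-P-P-P => (Z)-P-P-P   [E ::= Z]
(Z)-P-P-P => (P)-P-P-P   [Z ::= P]
(P)-P-P-P => (a)-P-P-P   [P ::= a]
(a)-P-P-P => (a)-a-P-P   [P ::= a]
(a)-a-P-P => (a)-a-a-P   [P ::= a]
(a)-a-a-P => (a)-a-a-a   [P ::= a]

E=>Z=>Z-P=>Z-P-P=>Z-P-P-P=>P-P-P-P=>(E)-P-P-P=>(Z)-P-P-P=>(P)-P-P-P=>(a)-P-P-P=>(a)-a-P-P=>(a)-a-a-P=>(a)-a-a-a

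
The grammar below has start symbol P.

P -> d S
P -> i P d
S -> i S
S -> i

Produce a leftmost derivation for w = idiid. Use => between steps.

P => iPd => idSd => idiSd => idiid

P => iPd   [P -> i P d]
iPd => idSd   [P -> d S]
idSd => idiSd   [S -> i S]
idiSd => idiid   [S -> i]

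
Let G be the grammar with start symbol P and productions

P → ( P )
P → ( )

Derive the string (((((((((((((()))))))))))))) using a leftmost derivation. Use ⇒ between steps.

P ⇒ (P)   [P → ( P )]
(P) ⇒ ((P))   [P → ( P )]
((P)) ⇒ (((P)))   [P → ( P )]
(((P))) ⇒ ((((P))))   [P → ( P )]
((((P)))) ⇒ (((((P)))))   [P → ( P )]
(((((P))))) ⇒ ((((((P))))))   [P → ( P )]
((((((P)))))) ⇒ (((((((P)))))))   [P → ( P )]
(((((((P))))))) ⇒ ((((((((P))))))))   [P → ( P )]
((((((((P)))))))) ⇒ (((((((((P)))))))))   [P → ( P )]
(((((((((P))))))))) ⇒ ((((((((((P))))))))))   [P → ( P )]
((((((((((P)))))))))) ⇒ (((((((((((P)))))))))))   [P → ( P )]
(((((((((((P))))))))))) ⇒ ((((((((((((P))))))))))))   [P → ( P )]
((((((((((((P)))))))))))) ⇒ (((((((((((((P)))))))))))))   [P → ( P )]
(((((((((((((P))))))))))))) ⇒ (((((((((((((())))))))))))))   [P → ( )]

P ⇒ (P) ⇒ ((P)) ⇒ (((P))) ⇒ ((((P)))) ⇒ (((((P))))) ⇒ ((((((P)))))) ⇒ (((((((P))))))) ⇒ ((((((((P)))))))) ⇒ (((((((((P))))))))) ⇒ ((((((((((P)))))))))) ⇒ (((((((((((P))))))))))) ⇒ ((((((((((((P)))))))))))) ⇒ (((((((((((((P))))))))))))) ⇒ (((((((((((((())))))))))))))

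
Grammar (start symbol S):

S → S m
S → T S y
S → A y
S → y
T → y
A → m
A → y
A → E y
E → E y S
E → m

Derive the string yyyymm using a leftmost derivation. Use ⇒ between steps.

S ⇒ Sm ⇒ Smm ⇒ TSymm ⇒ ySymm ⇒ yAyymm ⇒ yyyymm

S ⇒ Sm   [S → S m]
Sm ⇒ Smm   [S → S m]
Smm ⇒ TSymm   [S → T S y]
TSymm ⇒ ySymm   [T → y]
ySymm ⇒ yAyymm   [S → A y]
yAyymm ⇒ yyyymm   [A → y]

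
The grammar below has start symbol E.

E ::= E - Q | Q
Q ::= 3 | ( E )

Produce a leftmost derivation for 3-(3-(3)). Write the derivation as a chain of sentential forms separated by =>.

E => E-Q   [E ::= E - Q]
E-Q => Q-Q   [E ::= Q]
Q-Q => 3-Q   [Q ::= 3]
3-Q => 3-(E)   [Q ::= ( E )]
3-(E) => 3-(E-Q)   [E ::= E - Q]
3-(E-Q) => 3-(Q-Q)   [E ::= Q]
3-(Q-Q) => 3-(3-Q)   [Q ::= 3]
3-(3-Q) => 3-(3-(E))   [Q ::= ( E )]
3-(3-(E)) => 3-(3-(Q))   [E ::= Q]
3-(3-(Q)) => 3-(3-(3))   [Q ::= 3]

E=>E-Q=>Q-Q=>3-Q=>3-(E)=>3-(E-Q)=>3-(Q-Q)=>3-(3-Q)=>3-(3-(E))=>3-(3-(Q))=>3-(3-(3))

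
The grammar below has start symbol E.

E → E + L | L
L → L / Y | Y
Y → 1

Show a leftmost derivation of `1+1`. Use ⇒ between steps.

E ⇒ E+L   [E → E + L]
E+L ⇒ L+L   [E → L]
L+L ⇒ Y+L   [L → Y]
Y+L ⇒ 1+L   [Y → 1]
1+L ⇒ 1+Y   [L → Y]
1+Y ⇒ 1+1   [Y → 1]

E⇒E+L⇒L+L⇒Y+L⇒1+L⇒1+Y⇒1+1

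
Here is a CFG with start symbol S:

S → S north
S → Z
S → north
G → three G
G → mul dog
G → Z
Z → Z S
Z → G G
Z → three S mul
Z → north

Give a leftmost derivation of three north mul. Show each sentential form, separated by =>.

S => Z   [S → Z]
Z => three S mul   [Z → three S mul]
three S mul => three Z mul   [S → Z]
three Z mul => three north mul   [Z → north]

S => Z => three S mul => three Z mul => three north mul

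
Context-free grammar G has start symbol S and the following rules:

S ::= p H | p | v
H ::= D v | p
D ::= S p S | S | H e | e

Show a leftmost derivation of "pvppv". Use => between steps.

S => pH => pDv => pSpSv => pvpSv => pvppv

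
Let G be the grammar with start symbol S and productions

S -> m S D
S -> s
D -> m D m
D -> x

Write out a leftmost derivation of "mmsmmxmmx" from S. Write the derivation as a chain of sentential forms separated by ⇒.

S ⇒ mSD ⇒ mmSDD ⇒ mmsDD ⇒ mmsmDmD ⇒ mmsmmDmmD ⇒ mmsmmxmmD ⇒ mmsmmxmmx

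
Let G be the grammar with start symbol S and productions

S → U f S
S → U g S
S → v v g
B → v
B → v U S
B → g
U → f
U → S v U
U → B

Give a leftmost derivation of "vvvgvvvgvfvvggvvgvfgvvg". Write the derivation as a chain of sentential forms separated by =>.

S => UgS   [S → U g S]
UgS => SvUgS   [U → S v U]
SvUgS => UgSvUgS   [S → U g S]
UgSvUgS => BgSvUgS   [U → B]
BgSvUgS => vUSgSvUgS   [B → v U S]
vUSgSvUgS => vSvUSgSvUgS   [U → S v U]
vSvUSgSvUgS => vvvgvUSgSvUgS   [S → v v g]
vvvgvUSgSvUgS => vvvgvSvUSgSvUgS   [U → S v U]
vvvgvSvUSgSvUgS => vvvgvvvgvUSgSvUgS   [S → v v g]
vvvgvvvgvUSgSvUgS => vvvgvvvgvfSgSvUgS   [U → f]
vvvgvvvgvfSgSvUgS => vvvgvvvgvfvvggSvUgS   [S → v v g]
vvvgvvvgvfvvggSvUgS => vvvgvvvgvfvvggvvgvUgS   [S → v v g]
vvvgvvvgvfvvggvvgvUgS => vvvgvvvgvfvvggvvgvfgS   [U → f]
vvvgvvvgvfvvggvvgvfgS => vvvgvvvgvfvvggvvgvfgvvg   [S → v v g]

S => UgS => SvUgS => UgSvUgS => BgSvUgS => vUSgSvUgS => vSvUSgSvUgS => vvvgvUSgSvUgS => vvvgvSvUSgSvUgS => vvvgvvvgvUSgSvUgS => vvvgvvvgvfSgSvUgS => vvvgvvvgvfvvggSvUgS => vvvgvvvgvfvvggvvgvUgS => vvvgvvvgvfvvggvvgvfgS => vvvgvvvgvfvvggvvgvfgvvg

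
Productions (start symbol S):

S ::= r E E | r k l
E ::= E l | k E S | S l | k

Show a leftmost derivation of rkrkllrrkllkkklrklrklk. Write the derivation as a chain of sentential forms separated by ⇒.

S ⇒ rEE   [S ::= r E E]
rEE ⇒ rkESE   [E ::= k E S]
rkESE ⇒ rkSlSE   [E ::= S l]
rkSlSE ⇒ rkrkllSE   [S ::= r k l]
rkrkllSE ⇒ rkrkllrEEE   [S ::= r E E]
rkrkllrEEE ⇒ rkrkllrSlEE   [E ::= S l]
rkrkllrSlEE ⇒ rkrkllrrkllEE   [S ::= r k l]
rkrkllrrkllEE ⇒ rkrkllrrkllkESE   [E ::= k E S]
rkrkllrrkllkESE ⇒ rkrkllrrkllkkESSE   [E ::= k E S]
rkrkllrrkllkkESSE ⇒ rkrkllrrkllkkElSSE   [E ::= E l]
rkrkllrrkllkkElSSE ⇒ rkrkllrrkllkkklSSE   [E ::= k]
rkrkllrrkllkkklSSE ⇒ rkrkllrrkllkkklrklSE   [S ::= r k l]
rkrkllrrkllkkklrklSE ⇒ rkrkllrrkllkkklrklrklE   [S ::= r k l]
rkrkllrrkllkkklrklrklE ⇒ rkrkllrrkllkkklrklrklk   [E ::= k]

S ⇒ rEE ⇒ rkESE ⇒ rkSlSE ⇒ rkrkllSE ⇒ rkrkllrEEE ⇒ rkrkllrSlEE ⇒ rkrkllrrkllEE ⇒ rkrkllrrkllkESE ⇒ rkrkllrrkllkkESSE ⇒ rkrkllrrkllkkElSSE ⇒ rkrkllrrkllkkklSSE ⇒ rkrkllrrkllkkklrklSE ⇒ rkrkllrrkllkkklrklrklE ⇒ rkrkllrrkllkkklrklrklk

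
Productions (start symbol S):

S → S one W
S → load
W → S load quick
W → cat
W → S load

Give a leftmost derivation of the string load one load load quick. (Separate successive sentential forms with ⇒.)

S ⇒ S one W ⇒ load one W ⇒ load one S load quick ⇒ load one load load quick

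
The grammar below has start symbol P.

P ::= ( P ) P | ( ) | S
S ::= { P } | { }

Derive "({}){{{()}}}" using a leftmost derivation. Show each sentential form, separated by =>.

P => (P)P   [P ::= ( P ) P]
(P)P => (S)P   [P ::= S]
(S)P => ({})P   [S ::= { }]
({})P => ({})S   [P ::= S]
({})S => ({}){P}   [S ::= { P }]
({}){P} => ({}){S}   [P ::= S]
({}){S} => ({}){{P}}   [S ::= { P }]
({}){{P}} => ({}){{S}}   [P ::= S]
({}){{S}} => ({}){{{P}}}   [S ::= { P }]
({}){{{P}}} => ({}){{{()}}}   [P ::= ( )]

P=>(P)P=>(S)P=>({})P=>({})S=>({}){P}=>({}){S}=>({}){{P}}=>({}){{S}}=>({}){{{P}}}=>({}){{{()}}}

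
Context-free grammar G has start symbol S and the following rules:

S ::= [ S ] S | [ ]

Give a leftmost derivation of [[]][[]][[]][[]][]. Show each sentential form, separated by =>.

S => [S]S => [[]]S => [[]][S]S => [[]][[]]S => [[]][[]][S]S => [[]][[]][[]]S => [[]][[]][[]][S]S => [[]][[]][[]][[]]S => [[]][[]][[]][[]][]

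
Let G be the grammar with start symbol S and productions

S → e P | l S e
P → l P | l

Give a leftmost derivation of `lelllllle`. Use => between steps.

S => lSe   [S → l S e]
lSe => lePe   [S → e P]
lePe => lelPe   [P → l P]
lelPe => lellPe   [P → l P]
lellPe => lelllPe   [P → l P]
lelllPe => lellllPe   [P → l P]
lellllPe => lelllllPe   [P → l P]
lelllllPe => lelllllle   [P → l]

S => lSe => lePe => lelPe => lellPe => lelllPe => lellllPe => lelllllPe => lelllllle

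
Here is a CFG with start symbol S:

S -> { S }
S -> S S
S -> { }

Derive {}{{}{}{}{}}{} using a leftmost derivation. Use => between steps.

S => SS => {}S => {}SS => {}{S}S => {}{SS}S => {}{SSS}S => {}{SSSS}S => {}{{}SSS}S => {}{{}{}SS}S => {}{{}{}{}S}S => {}{{}{}{}{}}S => {}{{}{}{}{}}{}

S => SS   [S -> S S]
SS => {}S   [S -> { }]
{}S => {}SS   [S -> S S]
{}SS => {}{S}S   [S -> { S }]
{}{S}S => {}{SS}S   [S -> S S]
{}{SS}S => {}{SSS}S   [S -> S S]
{}{SSS}S => {}{SSSS}S   [S -> S S]
{}{SSSS}S => {}{{}SSS}S   [S -> { }]
{}{{}SSS}S => {}{{}{}SS}S   [S -> { }]
{}{{}{}SS}S => {}{{}{}{}S}S   [S -> { }]
{}{{}{}{}S}S => {}{{}{}{}{}}S   [S -> { }]
{}{{}{}{}{}}S => {}{{}{}{}{}}{}   [S -> { }]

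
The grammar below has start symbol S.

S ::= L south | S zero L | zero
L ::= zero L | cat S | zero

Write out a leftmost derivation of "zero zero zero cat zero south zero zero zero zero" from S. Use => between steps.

S => S zero L   [S ::= S zero L]
S zero L => S zero L zero L   [S ::= S zero L]
S zero L zero L => zero zero L zero L   [S ::= zero]
zero zero L zero L => zero zero zero L zero L   [L ::= zero L]
zero zero zero L zero L => zero zero zero cat S zero L   [L ::= cat S]
zero zero zero cat S zero L => zero zero zero cat L south zero L   [S ::= L south]
zero zero zero cat L south zero L => zero zero zero cat zero south zero L   [L ::= zero]
zero zero zero cat zero south zero L => zero zero zero cat zero south zero zero L   [L ::= zero L]
zero zero zero cat zero south zero zero L => zero zero zero cat zero south zero zero zero L   [L ::= zero L]
zero zero zero cat zero south zero zero zero L => zero zero zero cat zero south zero zero zero zero   [L ::= zero]

S => S zero L => S zero L zero L => zero zero L zero L => zero zero zero L zero L => zero zero zero cat S zero L => zero zero zero cat L south zero L => zero zero zero cat zero south zero L => zero zero zero cat zero south zero zero L => zero zero zero cat zero south zero zero zero L => zero zero zero cat zero south zero zero zero zero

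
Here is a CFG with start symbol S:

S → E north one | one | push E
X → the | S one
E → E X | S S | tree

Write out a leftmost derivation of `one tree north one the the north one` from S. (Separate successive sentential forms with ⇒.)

S ⇒ E north one   [S → E north one]
E north one ⇒ E X north one   [E → E X]
E X north one ⇒ E X X north one   [E → E X]
E X X north one ⇒ S S X X north one   [E → S S]
S S X X north one ⇒ one S X X north one   [S → one]
one S X X north one ⇒ one E north one X X north one   [S → E north one]
one E north one X X north one ⇒ one tree north one X X north one   [E → tree]
one tree north one X X north one ⇒ one tree north one the X north one   [X → the]
one tree north one the X north one ⇒ one tree north one the the north one   [X → the]

S ⇒ E north one ⇒ E X north one ⇒ E X X north one ⇒ S S X X north one ⇒ one S X X north one ⇒ one E north one X X north one ⇒ one tree north one X X north one ⇒ one tree north one the X north one ⇒ one tree north one the the north one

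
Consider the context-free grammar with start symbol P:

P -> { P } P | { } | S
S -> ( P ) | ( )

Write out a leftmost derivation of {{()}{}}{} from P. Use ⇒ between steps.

P ⇒ {P}P   [P -> { P } P]
{P}P ⇒ {{P}P}P   [P -> { P } P]
{{P}P}P ⇒ {{S}P}P   [P -> S]
{{S}P}P ⇒ {{()}P}P   [S -> ( )]
{{()}P}P ⇒ {{()}{}}P   [P -> { }]
{{()}{}}P ⇒ {{()}{}}{}   [P -> { }]

P ⇒ {P}P ⇒ {{P}P}P ⇒ {{S}P}P ⇒ {{()}P}P ⇒ {{()}{}}P ⇒ {{()}{}}{}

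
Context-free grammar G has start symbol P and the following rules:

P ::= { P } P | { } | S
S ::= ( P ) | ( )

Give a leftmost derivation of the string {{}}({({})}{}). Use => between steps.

P => {P}P => {{}}P => {{}}S => {{}}(P) => {{}}({P}P) => {{}}({S}P) => {{}}({(P)}P) => {{}}({({})}P) => {{}}({({})}{})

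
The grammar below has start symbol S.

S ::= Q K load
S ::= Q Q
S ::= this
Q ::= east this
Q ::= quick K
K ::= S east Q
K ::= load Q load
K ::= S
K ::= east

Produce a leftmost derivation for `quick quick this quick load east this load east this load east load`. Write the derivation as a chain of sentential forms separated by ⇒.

S ⇒ Q K load ⇒ quick K K load ⇒ quick S K load ⇒ quick Q K load K load ⇒ quick quick K K load K load ⇒ quick quick S K load K load ⇒ quick quick this K load K load ⇒ quick quick this S load K load ⇒ quick quick this Q Q load K load ⇒ quick quick this quick K Q load K load ⇒ quick quick this quick load Q load Q load K load ⇒ quick quick this quick load east this load Q load K load ⇒ quick quick this quick load east this load east this load K load ⇒ quick quick this quick load east this load east this load east load

S ⇒ Q K load   [S ::= Q K load]
Q K load ⇒ quick K K load   [Q ::= quick K]
quick K K load ⇒ quick S K load   [K ::= S]
quick S K load ⇒ quick Q K load K load   [S ::= Q K load]
quick Q K load K load ⇒ quick quick K K load K load   [Q ::= quick K]
quick quick K K load K load ⇒ quick quick S K load K load   [K ::= S]
quick quick S K load K load ⇒ quick quick this K load K load   [S ::= this]
quick quick this K load K load ⇒ quick quick this S load K load   [K ::= S]
quick quick this S load K load ⇒ quick quick this Q Q load K load   [S ::= Q Q]
quick quick this Q Q load K load ⇒ quick quick this quick K Q load K load   [Q ::= quick K]
quick quick this quick K Q load K load ⇒ quick quick this quick load Q load Q load K load   [K ::= load Q load]
quick quick this quick load Q load Q load K load ⇒ quick quick this quick load east this load Q load K load   [Q ::= east this]
quick quick this quick load east this load Q load K load ⇒ quick quick this quick load east this load east this load K load   [Q ::= east this]
quick quick this quick load east this load east this load K load ⇒ quick quick this quick load east this load east this load east load   [K ::= east]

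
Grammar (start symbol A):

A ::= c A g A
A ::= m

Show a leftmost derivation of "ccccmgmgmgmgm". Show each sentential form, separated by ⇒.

A ⇒ cAgA ⇒ ccAgAgA ⇒ cccAgAgAgA ⇒ ccccAgAgAgAgA ⇒ ccccmgAgAgAgA ⇒ ccccmgmgAgAgA ⇒ ccccmgmgmgAgA ⇒ ccccmgmgmgmgA ⇒ ccccmgmgmgmgm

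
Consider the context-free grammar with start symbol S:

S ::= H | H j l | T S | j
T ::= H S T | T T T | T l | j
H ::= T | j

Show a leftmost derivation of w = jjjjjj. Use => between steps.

S => TS   [S ::= T S]
TS => HSTS   [T ::= H S T]
HSTS => TSTS   [H ::= T]
TSTS => HSTSTS   [T ::= H S T]
HSTSTS => jSTSTS   [H ::= j]
jSTSTS => jjTSTS   [S ::= j]
jjTSTS => jjjSTS   [T ::= j]
jjjSTS => jjjjTS   [S ::= j]
jjjjTS => jjjjjS   [T ::= j]
jjjjjS => jjjjjj   [S ::= j]

S => TS => HSTS => TSTS => HSTSTS => jSTSTS => jjTSTS => jjjSTS => jjjjTS => jjjjjS => jjjjjj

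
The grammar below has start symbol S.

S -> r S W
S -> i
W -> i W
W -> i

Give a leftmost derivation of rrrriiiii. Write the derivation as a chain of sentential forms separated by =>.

S => rSW => rrSWW => rrrSWWW => rrrrSWWWW => rrrriWWWW => rrrriiWWW => rrrriiiWW => rrrriiiiW => rrrriiiii

S => rSW   [S -> r S W]
rSW => rrSWW   [S -> r S W]
rrSWW => rrrSWWW   [S -> r S W]
rrrSWWW => rrrrSWWWW   [S -> r S W]
rrrrSWWWW => rrrriWWWW   [S -> i]
rrrriWWWW => rrrriiWWW   [W -> i]
rrrriiWWW => rrrriiiWW   [W -> i]
rrrriiiWW => rrrriiiiW   [W -> i]
rrrriiiiW => rrrriiiii   [W -> i]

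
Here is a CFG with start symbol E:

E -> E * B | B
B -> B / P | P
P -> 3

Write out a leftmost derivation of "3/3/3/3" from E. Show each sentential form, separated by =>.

E => B => B/P => B/P/P => B/P/P/P => P/P/P/P => 3/P/P/P => 3/3/P/P => 3/3/3/P => 3/3/3/3

E => B   [E -> B]
B => B/P   [B -> B / P]
B/P => B/P/P   [B -> B / P]
B/P/P => B/P/P/P   [B -> B / P]
B/P/P/P => P/P/P/P   [B -> P]
P/P/P/P => 3/P/P/P   [P -> 3]
3/P/P/P => 3/3/P/P   [P -> 3]
3/3/P/P => 3/3/3/P   [P -> 3]
3/3/3/P => 3/3/3/3   [P -> 3]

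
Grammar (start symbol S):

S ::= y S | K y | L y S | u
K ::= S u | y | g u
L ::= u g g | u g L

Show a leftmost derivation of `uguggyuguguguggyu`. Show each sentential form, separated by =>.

S=>LyS=>ugLyS=>uguggyS=>uguggyLyS=>uguggyugLyS=>uguggyugugLyS=>uguggyugugugLyS=>uguggyuguguguggyS=>uguggyuguguguggyu

S => LyS   [S ::= L y S]
LyS => ugLyS   [L ::= u g L]
ugLyS => uguggyS   [L ::= u g g]
uguggyS => uguggyLyS   [S ::= L y S]
uguggyLyS => uguggyugLyS   [L ::= u g L]
uguggyugLyS => uguggyugugLyS   [L ::= u g L]
uguggyugugLyS => uguggyugugugLyS   [L ::= u g L]
uguggyugugugLyS => uguggyuguguguggyS   [L ::= u g g]
uguggyuguguguggyS => uguggyuguguguggyu   [S ::= u]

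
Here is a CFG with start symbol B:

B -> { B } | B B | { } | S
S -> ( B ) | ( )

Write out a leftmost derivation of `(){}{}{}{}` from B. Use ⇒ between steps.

B ⇒ BB ⇒ BBB ⇒ BBBB ⇒ BBBBB ⇒ SBBBB ⇒ ()BBBB ⇒ (){}BBB ⇒ (){}{}BB ⇒ (){}{}{}B ⇒ (){}{}{}{}

B ⇒ BB   [B -> B B]
BB ⇒ BBB   [B -> B B]
BBB ⇒ BBBB   [B -> B B]
BBBB ⇒ BBBBB   [B -> B B]
BBBBB ⇒ SBBBB   [B -> S]
SBBBB ⇒ ()BBBB   [S -> ( )]
()BBBB ⇒ (){}BBB   [B -> { }]
(){}BBB ⇒ (){}{}BB   [B -> { }]
(){}{}BB ⇒ (){}{}{}B   [B -> { }]
(){}{}{}B ⇒ (){}{}{}{}   [B -> { }]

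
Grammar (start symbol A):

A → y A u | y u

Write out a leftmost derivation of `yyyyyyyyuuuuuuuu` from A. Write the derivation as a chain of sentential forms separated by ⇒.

A ⇒ yAu ⇒ yyAuu ⇒ yyyAuuu ⇒ yyyyAuuuu ⇒ yyyyyAuuuuu ⇒ yyyyyyAuuuuuu ⇒ yyyyyyyAuuuuuuu ⇒ yyyyyyyyuuuuuuuu

A ⇒ yAu   [A → y A u]
yAu ⇒ yyAuu   [A → y A u]
yyAuu ⇒ yyyAuuu   [A → y A u]
yyyAuuu ⇒ yyyyAuuuu   [A → y A u]
yyyyAuuuu ⇒ yyyyyAuuuuu   [A → y A u]
yyyyyAuuuuu ⇒ yyyyyyAuuuuuu   [A → y A u]
yyyyyyAuuuuuu ⇒ yyyyyyyAuuuuuuu   [A → y A u]
yyyyyyyAuuuuuuu ⇒ yyyyyyyyuuuuuuuu   [A → y u]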